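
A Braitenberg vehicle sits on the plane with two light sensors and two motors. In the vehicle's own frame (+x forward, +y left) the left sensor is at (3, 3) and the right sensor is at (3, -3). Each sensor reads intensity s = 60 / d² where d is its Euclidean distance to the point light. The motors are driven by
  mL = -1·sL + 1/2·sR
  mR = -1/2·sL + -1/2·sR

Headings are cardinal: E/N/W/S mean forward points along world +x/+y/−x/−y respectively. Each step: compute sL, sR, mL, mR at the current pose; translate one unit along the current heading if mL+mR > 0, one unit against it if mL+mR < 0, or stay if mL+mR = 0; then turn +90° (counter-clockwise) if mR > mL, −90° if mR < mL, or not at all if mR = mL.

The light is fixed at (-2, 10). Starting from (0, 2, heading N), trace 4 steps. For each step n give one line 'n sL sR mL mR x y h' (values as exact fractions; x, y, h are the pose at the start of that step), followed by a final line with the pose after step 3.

0 30/13 6/5 -111/65 -114/65 0 2 N
1 60/61 60/169 -8310/10309 -6900/10309 0 1 E
2 3/2 15/13 -12/13 -69/52 -1 1 N
3 12/13 12/37 -366/481 -300/481 -1 0 E
final -2 0 N

n=0: pose=(0,2,N); sL=30/13, sR=6/5; mL=-111/65, mR=-114/65; mL+mR=-45/13 → advance -1; mR−mL=-3/65 → turn -1·90°
n=1: pose=(0,1,E); sL=60/61, sR=60/169; mL=-8310/10309, mR=-6900/10309; mL+mR=-90/61 → advance -1; mR−mL=1410/10309 → turn +1·90°
n=2: pose=(-1,1,N); sL=3/2, sR=15/13; mL=-12/13, mR=-69/52; mL+mR=-9/4 → advance -1; mR−mL=-21/52 → turn -1·90°
n=3: pose=(-1,0,E); sL=12/13, sR=12/37; mL=-366/481, mR=-300/481; mL+mR=-18/13 → advance -1; mR−mL=66/481 → turn +1·90°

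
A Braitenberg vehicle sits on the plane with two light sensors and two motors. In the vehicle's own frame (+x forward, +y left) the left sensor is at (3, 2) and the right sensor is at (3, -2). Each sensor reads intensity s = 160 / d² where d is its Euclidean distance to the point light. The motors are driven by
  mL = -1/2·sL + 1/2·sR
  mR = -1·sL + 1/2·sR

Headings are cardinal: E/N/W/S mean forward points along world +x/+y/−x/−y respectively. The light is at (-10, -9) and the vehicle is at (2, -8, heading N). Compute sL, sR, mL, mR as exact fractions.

40/29 40/53 -480/1537 -1540/1537

left sensor world pos  = (0, -5); dL² = 116
right sensor world pos = (4, -5); dR² = 212
sL = 160/116 = 40/29
sR = 160/212 = 40/53
mL = -1/2·sL + 1/2·sR = -480/1537
mR = -1·sL + 1/2·sR = -1540/1537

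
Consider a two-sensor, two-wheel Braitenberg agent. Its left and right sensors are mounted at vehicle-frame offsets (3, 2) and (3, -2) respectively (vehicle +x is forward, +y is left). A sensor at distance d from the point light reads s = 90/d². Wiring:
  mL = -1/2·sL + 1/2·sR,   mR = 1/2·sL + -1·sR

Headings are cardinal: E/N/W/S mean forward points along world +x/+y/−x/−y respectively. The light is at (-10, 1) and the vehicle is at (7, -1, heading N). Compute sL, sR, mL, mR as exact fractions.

45/113 45/181 -1530/20453 -2025/40906

left sensor world pos  = (5, 2); dL² = 226
right sensor world pos = (9, 2); dR² = 362
sL = 90/226 = 45/113
sR = 90/362 = 45/181
mL = -1/2·sL + 1/2·sR = -1530/20453
mR = 1/2·sL + -1·sR = -2025/40906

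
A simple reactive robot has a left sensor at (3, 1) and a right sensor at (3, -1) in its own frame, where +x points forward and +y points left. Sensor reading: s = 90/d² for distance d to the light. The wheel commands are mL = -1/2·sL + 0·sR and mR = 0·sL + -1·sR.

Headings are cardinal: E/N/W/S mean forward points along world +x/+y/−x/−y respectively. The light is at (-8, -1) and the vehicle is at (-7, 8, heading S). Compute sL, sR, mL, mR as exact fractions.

left sensor world pos  = (-6, 5); dL² = 40
right sensor world pos = (-8, 5); dR² = 36
sL = 90/40 = 9/4
sR = 90/36 = 5/2
mL = -1/2·sL + 0·sR = -9/8
mR = 0·sL + -1·sR = -5/2

9/4 5/2 -9/8 -5/2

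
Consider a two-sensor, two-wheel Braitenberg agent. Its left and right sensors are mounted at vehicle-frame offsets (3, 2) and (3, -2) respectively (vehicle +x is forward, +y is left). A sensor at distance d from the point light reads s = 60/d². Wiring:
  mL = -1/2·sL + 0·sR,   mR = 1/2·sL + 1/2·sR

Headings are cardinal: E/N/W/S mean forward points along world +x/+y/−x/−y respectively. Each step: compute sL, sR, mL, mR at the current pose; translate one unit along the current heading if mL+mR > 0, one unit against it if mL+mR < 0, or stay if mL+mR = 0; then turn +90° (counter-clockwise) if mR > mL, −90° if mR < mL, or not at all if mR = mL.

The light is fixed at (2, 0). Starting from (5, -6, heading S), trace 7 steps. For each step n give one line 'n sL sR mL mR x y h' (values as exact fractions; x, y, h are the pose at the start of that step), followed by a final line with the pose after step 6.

n=0: pose=(5,-6,S); sL=30/53, sR=30/41; mL=-15/53, mR=1410/2173; mL+mR=15/41 → advance +1; mR−mL=2025/2173 → turn +1·90°
n=1: pose=(5,-7,E); sL=60/61, sR=20/39; mL=-30/61, mR=1780/2379; mL+mR=10/39 → advance +1; mR−mL=2950/2379 → turn +1·90°
n=2: pose=(6,-7,N); sL=3, sR=15/13; mL=-3/2, mR=27/13; mL+mR=15/26 → advance +1; mR−mL=93/26 → turn +1·90°
n=3: pose=(6,-6,W); sL=12/13, sR=60/17; mL=-6/13, mR=492/221; mL+mR=30/17 → advance +1; mR−mL=594/221 → turn +1·90°
n=4: pose=(5,-6,S); sL=30/53, sR=30/41; mL=-15/53, mR=1410/2173; mL+mR=15/41 → advance +1; mR−mL=2025/2173 → turn +1·90°
n=5: pose=(5,-7,E); sL=60/61, sR=20/39; mL=-30/61, mR=1780/2379; mL+mR=10/39 → advance +1; mR−mL=2950/2379 → turn +1·90°
n=6: pose=(6,-7,N); sL=3, sR=15/13; mL=-3/2, mR=27/13; mL+mR=15/26 → advance +1; mR−mL=93/26 → turn +1·90°

0 30/53 30/41 -15/53 1410/2173 5 -6 S
1 60/61 20/39 -30/61 1780/2379 5 -7 E
2 3 15/13 -3/2 27/13 6 -7 N
3 12/13 60/17 -6/13 492/221 6 -6 W
4 30/53 30/41 -15/53 1410/2173 5 -6 S
5 60/61 20/39 -30/61 1780/2379 5 -7 E
6 3 15/13 -3/2 27/13 6 -7 N
final 6 -6 W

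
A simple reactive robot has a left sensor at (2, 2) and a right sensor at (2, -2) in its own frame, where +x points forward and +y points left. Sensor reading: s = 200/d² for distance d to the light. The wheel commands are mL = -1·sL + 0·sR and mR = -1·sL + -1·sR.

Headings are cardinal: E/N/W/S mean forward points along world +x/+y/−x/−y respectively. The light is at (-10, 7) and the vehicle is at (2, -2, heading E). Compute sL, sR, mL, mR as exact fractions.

left sensor world pos  = (4, 0); dL² = 245
right sensor world pos = (4, -4); dR² = 317
sL = 200/245 = 40/49
sR = 200/317 = 200/317
mL = -1·sL + 0·sR = -40/49
mR = -1·sL + -1·sR = -22480/15533

40/49 200/317 -40/49 -22480/15533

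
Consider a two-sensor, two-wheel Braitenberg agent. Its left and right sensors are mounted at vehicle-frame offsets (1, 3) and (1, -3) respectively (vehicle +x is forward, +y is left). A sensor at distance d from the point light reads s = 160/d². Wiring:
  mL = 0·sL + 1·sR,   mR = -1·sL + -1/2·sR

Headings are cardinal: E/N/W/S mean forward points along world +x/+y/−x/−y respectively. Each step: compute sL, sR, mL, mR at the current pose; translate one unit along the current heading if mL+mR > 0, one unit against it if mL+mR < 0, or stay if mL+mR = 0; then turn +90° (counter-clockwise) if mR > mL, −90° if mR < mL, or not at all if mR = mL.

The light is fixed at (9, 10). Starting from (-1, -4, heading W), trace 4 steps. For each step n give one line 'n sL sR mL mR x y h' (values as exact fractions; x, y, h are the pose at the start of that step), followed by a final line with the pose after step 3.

0 16/41 80/121 80/121 -3576/4961 -1 -4 W
1 160/313 32/41 32/41 -11568/12833 0 -4 N
2 10/13 40/97 40/97 -1230/1261 0 -5 E
3 32/61 32/85 32/85 -3696/5185 -1 -5 S
final -1 -4 W

n=0: pose=(-1,-4,W); sL=16/41, sR=80/121; mL=80/121, mR=-3576/4961; mL+mR=-296/4961 → advance -1; mR−mL=-6856/4961 → turn -1·90°
n=1: pose=(0,-4,N); sL=160/313, sR=32/41; mL=32/41, mR=-11568/12833; mL+mR=-1552/12833 → advance -1; mR−mL=-21584/12833 → turn -1·90°
n=2: pose=(0,-5,E); sL=10/13, sR=40/97; mL=40/97, mR=-1230/1261; mL+mR=-710/1261 → advance -1; mR−mL=-1750/1261 → turn -1·90°
n=3: pose=(-1,-5,S); sL=32/61, sR=32/85; mL=32/85, mR=-3696/5185; mL+mR=-1744/5185 → advance -1; mR−mL=-5648/5185 → turn -1·90°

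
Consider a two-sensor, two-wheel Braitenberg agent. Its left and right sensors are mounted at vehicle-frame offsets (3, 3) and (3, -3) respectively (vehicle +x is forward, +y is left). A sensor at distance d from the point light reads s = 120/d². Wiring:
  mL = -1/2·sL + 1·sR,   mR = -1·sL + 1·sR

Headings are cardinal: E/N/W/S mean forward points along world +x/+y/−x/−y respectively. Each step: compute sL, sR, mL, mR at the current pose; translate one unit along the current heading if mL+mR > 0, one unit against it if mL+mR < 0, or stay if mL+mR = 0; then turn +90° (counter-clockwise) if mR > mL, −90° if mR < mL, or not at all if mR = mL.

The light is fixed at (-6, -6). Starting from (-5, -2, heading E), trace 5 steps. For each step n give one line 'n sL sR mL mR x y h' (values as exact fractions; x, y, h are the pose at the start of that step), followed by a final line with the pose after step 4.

0 24/13 120/17 1356/221 1152/221 -5 -2 E
1 60/13 60 750/13 720/13 -4 -2 S
2 120 120/37 -2100/37 -4320/37 -4 -3 W
3 10/3 5/3 0 -5/3 -3 -3 N
4 120/61 120/37 5100/2257 2880/2257 -3 -4 E
final -2 -4 S

n=0: pose=(-5,-2,E); sL=24/13, sR=120/17; mL=1356/221, mR=1152/221; mL+mR=2508/221 → advance +1; mR−mL=-12/13 → turn -1·90°
n=1: pose=(-4,-2,S); sL=60/13, sR=60; mL=750/13, mR=720/13; mL+mR=1470/13 → advance +1; mR−mL=-30/13 → turn -1·90°
n=2: pose=(-4,-3,W); sL=120, sR=120/37; mL=-2100/37, mR=-4320/37; mL+mR=-6420/37 → advance -1; mR−mL=-60 → turn -1·90°
n=3: pose=(-3,-3,N); sL=10/3, sR=5/3; mL=0, mR=-5/3; mL+mR=-5/3 → advance -1; mR−mL=-5/3 → turn -1·90°
n=4: pose=(-3,-4,E); sL=120/61, sR=120/37; mL=5100/2257, mR=2880/2257; mL+mR=7980/2257 → advance +1; mR−mL=-60/61 → turn -1·90°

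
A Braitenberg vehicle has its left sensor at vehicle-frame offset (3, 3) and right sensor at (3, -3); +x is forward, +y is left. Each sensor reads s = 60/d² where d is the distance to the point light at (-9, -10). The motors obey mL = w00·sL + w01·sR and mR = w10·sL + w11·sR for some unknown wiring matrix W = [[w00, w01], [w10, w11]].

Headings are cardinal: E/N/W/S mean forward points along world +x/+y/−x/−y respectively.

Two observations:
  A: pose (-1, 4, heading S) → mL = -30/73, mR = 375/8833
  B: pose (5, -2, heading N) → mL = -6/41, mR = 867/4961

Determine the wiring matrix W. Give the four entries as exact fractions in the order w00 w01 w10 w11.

0 -1 1 -1/2

obs A: pose=(-1,4,S) → sL=30/121, sR=30/73, mL=-30/73, mR=375/8833
obs B: pose=(5,-2,N) → sL=30/121, sR=6/41, mL=-6/41, mR=867/4961
sensor matrix S = [[30/121, 30/73], [30/121, 6/41]]; det S = -2160/32923
solve [mL_A; mL_B] = S·[w00; w01] and [mR_A; mR_B] = S·[w10; w11]:
  w00 = 0, w01 = -1, w10 = 1, w11 = -1/2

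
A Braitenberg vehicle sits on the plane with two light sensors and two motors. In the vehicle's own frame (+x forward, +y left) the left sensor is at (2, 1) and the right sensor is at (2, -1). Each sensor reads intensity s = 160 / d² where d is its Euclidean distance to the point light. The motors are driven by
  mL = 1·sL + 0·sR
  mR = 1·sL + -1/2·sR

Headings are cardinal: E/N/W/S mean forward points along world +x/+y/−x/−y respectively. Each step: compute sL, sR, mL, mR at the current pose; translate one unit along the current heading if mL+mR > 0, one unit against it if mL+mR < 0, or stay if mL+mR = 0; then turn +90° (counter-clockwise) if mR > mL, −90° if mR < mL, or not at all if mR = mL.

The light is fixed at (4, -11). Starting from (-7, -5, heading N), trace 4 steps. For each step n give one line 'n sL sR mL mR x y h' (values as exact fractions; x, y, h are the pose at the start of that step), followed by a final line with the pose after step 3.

n=0: pose=(-7,-5,N); sL=10/13, sR=40/41; mL=10/13, mR=150/533; mL+mR=560/533 → advance +1; mR−mL=-20/41 → turn -1·90°
n=1: pose=(-7,-4,E); sL=32/29, sR=160/117; mL=32/29, mR=1424/3393; mL+mR=5168/3393 → advance +1; mR−mL=-80/117 → turn -1·90°
n=2: pose=(-6,-4,S); sL=80/53, sR=80/73; mL=80/53, mR=3720/3869; mL+mR=9560/3869 → advance +1; mR−mL=-40/73 → turn -1·90°
n=3: pose=(-6,-5,W); sL=160/169, sR=160/193; mL=160/169, mR=17360/32617; mL+mR=48240/32617 → advance +1; mR−mL=-80/193 → turn -1·90°

0 10/13 40/41 10/13 150/533 -7 -5 N
1 32/29 160/117 32/29 1424/3393 -7 -4 E
2 80/53 80/73 80/53 3720/3869 -6 -4 S
3 160/169 160/193 160/169 17360/32617 -6 -5 W
final -7 -5 N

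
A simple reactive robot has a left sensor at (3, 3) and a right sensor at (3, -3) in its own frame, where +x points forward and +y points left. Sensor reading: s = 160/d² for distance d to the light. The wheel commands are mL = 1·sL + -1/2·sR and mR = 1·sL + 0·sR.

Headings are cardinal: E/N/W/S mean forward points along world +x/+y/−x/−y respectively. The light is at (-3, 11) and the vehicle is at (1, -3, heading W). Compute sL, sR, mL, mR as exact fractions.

16/29 80/61 -184/1769 16/29

left sensor world pos  = (-2, -6); dL² = 290
right sensor world pos = (-2, 0); dR² = 122
sL = 160/290 = 16/29
sR = 160/122 = 80/61
mL = 1·sL + -1/2·sR = -184/1769
mR = 1·sL + 0·sR = 16/29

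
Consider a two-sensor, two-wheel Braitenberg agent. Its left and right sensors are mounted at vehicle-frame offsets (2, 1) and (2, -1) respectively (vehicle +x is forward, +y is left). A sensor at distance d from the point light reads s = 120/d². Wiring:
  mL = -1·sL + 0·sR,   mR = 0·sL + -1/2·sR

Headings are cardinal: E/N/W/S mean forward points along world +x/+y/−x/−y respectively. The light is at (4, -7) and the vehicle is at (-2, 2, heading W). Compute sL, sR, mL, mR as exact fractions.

left sensor world pos  = (-4, 1); dL² = 128
right sensor world pos = (-4, 3); dR² = 164
sL = 120/128 = 15/16
sR = 120/164 = 30/41
mL = -1·sL + 0·sR = -15/16
mR = 0·sL + -1/2·sR = -15/41

15/16 30/41 -15/16 -15/41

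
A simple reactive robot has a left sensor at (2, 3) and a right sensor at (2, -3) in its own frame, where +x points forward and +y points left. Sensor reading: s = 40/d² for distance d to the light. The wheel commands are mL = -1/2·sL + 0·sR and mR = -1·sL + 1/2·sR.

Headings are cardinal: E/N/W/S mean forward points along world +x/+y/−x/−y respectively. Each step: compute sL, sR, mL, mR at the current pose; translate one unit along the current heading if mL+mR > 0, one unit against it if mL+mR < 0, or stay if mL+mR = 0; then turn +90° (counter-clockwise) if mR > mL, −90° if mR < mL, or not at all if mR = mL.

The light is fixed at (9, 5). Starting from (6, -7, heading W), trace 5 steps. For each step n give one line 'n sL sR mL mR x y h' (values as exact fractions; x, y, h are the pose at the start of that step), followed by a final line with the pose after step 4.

0 4/25 20/53 -2/25 38/1325 6 -7 W
1 40/197 40/221 -20/197 -4900/43537 7 -7 S
2 10/53 1/2 -5/53 13/212 7 -6 W
3 40/173 8/37 -20/173 -788/6401 8 -6 S
4 20/89 20/29 -10/89 310/2581 8 -5 W
final 7 -5 S

n=0: pose=(6,-7,W); sL=4/25, sR=20/53; mL=-2/25, mR=38/1325; mL+mR=-68/1325 → advance -1; mR−mL=144/1325 → turn +1·90°
n=1: pose=(7,-7,S); sL=40/197, sR=40/221; mL=-20/197, mR=-4900/43537; mL+mR=-9320/43537 → advance -1; mR−mL=-480/43537 → turn -1·90°
n=2: pose=(7,-6,W); sL=10/53, sR=1/2; mL=-5/53, mR=13/212; mL+mR=-7/212 → advance -1; mR−mL=33/212 → turn +1·90°
n=3: pose=(8,-6,S); sL=40/173, sR=8/37; mL=-20/173, mR=-788/6401; mL+mR=-1528/6401 → advance -1; mR−mL=-48/6401 → turn -1·90°
n=4: pose=(8,-5,W); sL=20/89, sR=20/29; mL=-10/89, mR=310/2581; mL+mR=20/2581 → advance +1; mR−mL=600/2581 → turn +1·90°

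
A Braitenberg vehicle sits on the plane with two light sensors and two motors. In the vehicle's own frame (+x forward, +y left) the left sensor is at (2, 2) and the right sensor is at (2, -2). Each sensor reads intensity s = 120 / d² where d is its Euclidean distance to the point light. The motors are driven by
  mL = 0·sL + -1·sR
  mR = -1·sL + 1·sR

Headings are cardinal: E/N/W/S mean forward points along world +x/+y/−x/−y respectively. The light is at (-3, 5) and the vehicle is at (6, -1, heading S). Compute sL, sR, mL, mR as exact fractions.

24/37 120/113 -120/113 1728/4181

left sensor world pos  = (8, -3); dL² = 185
right sensor world pos = (4, -3); dR² = 113
sL = 120/185 = 24/37
sR = 120/113 = 120/113
mL = 0·sL + -1·sR = -120/113
mR = -1·sL + 1·sR = 1728/4181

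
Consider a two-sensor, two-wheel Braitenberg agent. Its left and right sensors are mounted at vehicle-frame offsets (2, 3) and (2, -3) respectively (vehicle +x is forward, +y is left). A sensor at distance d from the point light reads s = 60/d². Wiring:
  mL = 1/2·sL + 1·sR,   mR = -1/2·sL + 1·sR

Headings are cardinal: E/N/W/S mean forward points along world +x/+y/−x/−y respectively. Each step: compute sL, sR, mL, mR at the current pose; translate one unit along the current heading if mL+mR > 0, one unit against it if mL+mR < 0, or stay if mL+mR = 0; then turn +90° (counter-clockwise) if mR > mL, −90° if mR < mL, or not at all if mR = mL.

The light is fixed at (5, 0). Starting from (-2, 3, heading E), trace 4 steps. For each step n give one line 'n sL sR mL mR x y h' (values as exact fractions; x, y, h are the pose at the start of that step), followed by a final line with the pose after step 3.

0 60/61 12/5 882/305 582/305 -2 3 E
1 6 30/41 153/41 -93/41 -1 3 S
2 12/13 60/89 1314/1157 246/1157 -1 2 W
3 15/29 15/8 495/232 375/232 -2 2 N
final -2 3 E

n=0: pose=(-2,3,E); sL=60/61, sR=12/5; mL=882/305, mR=582/305; mL+mR=24/5 → advance +1; mR−mL=-60/61 → turn -1·90°
n=1: pose=(-1,3,S); sL=6, sR=30/41; mL=153/41, mR=-93/41; mL+mR=60/41 → advance +1; mR−mL=-6 → turn -1·90°
n=2: pose=(-1,2,W); sL=12/13, sR=60/89; mL=1314/1157, mR=246/1157; mL+mR=120/89 → advance +1; mR−mL=-12/13 → turn -1·90°
n=3: pose=(-2,2,N); sL=15/29, sR=15/8; mL=495/232, mR=375/232; mL+mR=15/4 → advance +1; mR−mL=-15/29 → turn -1·90°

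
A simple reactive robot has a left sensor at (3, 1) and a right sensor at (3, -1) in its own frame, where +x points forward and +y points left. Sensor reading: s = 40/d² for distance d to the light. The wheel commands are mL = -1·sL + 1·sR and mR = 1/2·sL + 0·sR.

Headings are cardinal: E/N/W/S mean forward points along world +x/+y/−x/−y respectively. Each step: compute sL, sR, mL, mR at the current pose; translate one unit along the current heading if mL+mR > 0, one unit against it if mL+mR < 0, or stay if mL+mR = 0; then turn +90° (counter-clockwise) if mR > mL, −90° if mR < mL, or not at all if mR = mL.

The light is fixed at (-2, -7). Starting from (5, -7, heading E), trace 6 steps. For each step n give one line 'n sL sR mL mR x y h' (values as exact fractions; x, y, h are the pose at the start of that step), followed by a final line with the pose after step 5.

n=0: pose=(5,-7,E); sL=40/101, sR=40/101; mL=0, mR=20/101; mL+mR=20/101 → advance +1; mR−mL=20/101 → turn +1·90°
n=1: pose=(6,-7,N); sL=20/29, sR=4/9; mL=-64/261, mR=10/29; mL+mR=26/261 → advance +1; mR−mL=154/261 → turn +1·90°
n=2: pose=(6,-6,W); sL=8/5, sR=40/29; mL=-32/145, mR=4/5; mL+mR=84/145 → advance +1; mR−mL=148/145 → turn +1·90°
n=3: pose=(5,-6,S); sL=10/17, sR=1; mL=7/17, mR=5/17; mL+mR=12/17 → advance +1; mR−mL=-2/17 → turn -1·90°
n=4: pose=(5,-7,W); sL=40/17, sR=40/17; mL=0, mR=20/17; mL+mR=20/17 → advance +1; mR−mL=20/17 → turn +1·90°
n=5: pose=(4,-7,S); sL=20/29, sR=20/17; mL=240/493, mR=10/29; mL+mR=410/493 → advance +1; mR−mL=-70/493 → turn -1·90°

0 40/101 40/101 0 20/101 5 -7 E
1 20/29 4/9 -64/261 10/29 6 -7 N
2 8/5 40/29 -32/145 4/5 6 -6 W
3 10/17 1 7/17 5/17 5 -6 S
4 40/17 40/17 0 20/17 5 -7 W
5 20/29 20/17 240/493 10/29 4 -7 S
final 4 -8 W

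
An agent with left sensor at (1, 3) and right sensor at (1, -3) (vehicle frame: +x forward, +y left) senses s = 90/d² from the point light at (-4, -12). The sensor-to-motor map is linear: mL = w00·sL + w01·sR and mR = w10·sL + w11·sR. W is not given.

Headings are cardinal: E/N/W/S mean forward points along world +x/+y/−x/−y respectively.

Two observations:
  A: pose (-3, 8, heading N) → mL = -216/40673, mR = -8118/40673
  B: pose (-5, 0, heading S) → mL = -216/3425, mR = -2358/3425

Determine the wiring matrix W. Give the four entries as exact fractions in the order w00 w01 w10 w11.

-1 1 -1/2 -1/2

obs A: pose=(-3,8,N) → sL=18/89, sR=90/457, mL=-216/40673, mR=-8118/40673
obs B: pose=(-5,0,S) → sL=18/25, sR=90/137, mL=-216/3425, mR=-2358/3425
sensor matrix S = [[18/89, 90/457], [18/25, 90/137]]; det S = -248832/27861005
solve [mL_A; mL_B] = S·[w00; w01] and [mR_A; mR_B] = S·[w10; w11]:
  w00 = -1, w01 = 1, w10 = -1/2, w11 = -1/2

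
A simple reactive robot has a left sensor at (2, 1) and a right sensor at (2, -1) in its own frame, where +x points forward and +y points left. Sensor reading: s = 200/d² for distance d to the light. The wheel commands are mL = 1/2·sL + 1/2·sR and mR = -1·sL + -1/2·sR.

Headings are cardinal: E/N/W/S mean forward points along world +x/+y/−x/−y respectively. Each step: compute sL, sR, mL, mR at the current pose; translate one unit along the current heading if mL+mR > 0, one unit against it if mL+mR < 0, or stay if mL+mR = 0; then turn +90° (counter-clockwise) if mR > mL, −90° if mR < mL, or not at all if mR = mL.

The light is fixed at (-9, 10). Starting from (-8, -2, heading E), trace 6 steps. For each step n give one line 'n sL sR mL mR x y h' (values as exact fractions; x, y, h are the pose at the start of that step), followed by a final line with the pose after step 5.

0 20/13 100/89 1540/1157 -2430/1157 -8 -2 E
1 200/197 200/197 200/197 -300/197 -9 -2 S
2 50/37 25/13 1575/962 -2225/962 -9 -1 W
3 200/81 40/17 3320/1377 -5020/1377 -8 -1 N
4 20/13 100/89 1540/1157 -2430/1157 -8 -2 E
5 200/197 200/197 200/197 -300/197 -9 -2 S
final -9 -1 W

n=0: pose=(-8,-2,E); sL=20/13, sR=100/89; mL=1540/1157, mR=-2430/1157; mL+mR=-10/13 → advance -1; mR−mL=-3970/1157 → turn -1·90°
n=1: pose=(-9,-2,S); sL=200/197, sR=200/197; mL=200/197, mR=-300/197; mL+mR=-100/197 → advance -1; mR−mL=-500/197 → turn -1·90°
n=2: pose=(-9,-1,W); sL=50/37, sR=25/13; mL=1575/962, mR=-2225/962; mL+mR=-25/37 → advance -1; mR−mL=-1900/481 → turn -1·90°
n=3: pose=(-8,-1,N); sL=200/81, sR=40/17; mL=3320/1377, mR=-5020/1377; mL+mR=-100/81 → advance -1; mR−mL=-2780/459 → turn -1·90°
n=4: pose=(-8,-2,E); sL=20/13, sR=100/89; mL=1540/1157, mR=-2430/1157; mL+mR=-10/13 → advance -1; mR−mL=-3970/1157 → turn -1·90°
n=5: pose=(-9,-2,S); sL=200/197, sR=200/197; mL=200/197, mR=-300/197; mL+mR=-100/197 → advance -1; mR−mL=-500/197 → turn -1·90°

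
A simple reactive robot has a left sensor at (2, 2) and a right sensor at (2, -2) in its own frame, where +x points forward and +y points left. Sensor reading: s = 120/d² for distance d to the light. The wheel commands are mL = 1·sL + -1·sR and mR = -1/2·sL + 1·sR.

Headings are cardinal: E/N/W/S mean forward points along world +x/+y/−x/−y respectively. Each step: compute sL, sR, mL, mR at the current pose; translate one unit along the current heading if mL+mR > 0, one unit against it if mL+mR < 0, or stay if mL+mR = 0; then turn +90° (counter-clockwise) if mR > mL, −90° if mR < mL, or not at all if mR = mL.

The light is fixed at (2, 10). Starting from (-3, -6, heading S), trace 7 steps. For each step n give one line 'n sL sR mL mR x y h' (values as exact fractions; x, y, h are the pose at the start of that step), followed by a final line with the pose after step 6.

0 40/111 120/373 1600/41403 5860/41403 -3 -6 S
1 20/39 12/37 272/1443 98/1443 -3 -7 E
2 24/73 120/397 768/28981 3996/28981 -2 -7 S
3 6/13 30/101 216/1313 87/1313 -2 -8 E
4 120/401 24/85 576/34085 4524/34085 -1 -8 S
5 12/29 60/221 912/6409 414/6409 -1 -9 E
6 40/147 120/457 640/67179 8500/67179 0 -9 S
final 0 -10 E

n=0: pose=(-3,-6,S); sL=40/111, sR=120/373; mL=1600/41403, mR=5860/41403; mL+mR=20/111 → advance +1; mR−mL=1420/13801 → turn +1·90°
n=1: pose=(-3,-7,E); sL=20/39, sR=12/37; mL=272/1443, mR=98/1443; mL+mR=10/39 → advance +1; mR−mL=-58/481 → turn -1·90°
n=2: pose=(-2,-7,S); sL=24/73, sR=120/397; mL=768/28981, mR=3996/28981; mL+mR=12/73 → advance +1; mR−mL=3228/28981 → turn +1·90°
n=3: pose=(-2,-8,E); sL=6/13, sR=30/101; mL=216/1313, mR=87/1313; mL+mR=3/13 → advance +1; mR−mL=-129/1313 → turn -1·90°
n=4: pose=(-1,-8,S); sL=120/401, sR=24/85; mL=576/34085, mR=4524/34085; mL+mR=60/401 → advance +1; mR−mL=3948/34085 → turn +1·90°
n=5: pose=(-1,-9,E); sL=12/29, sR=60/221; mL=912/6409, mR=414/6409; mL+mR=6/29 → advance +1; mR−mL=-498/6409 → turn -1·90°
n=6: pose=(0,-9,S); sL=40/147, sR=120/457; mL=640/67179, mR=8500/67179; mL+mR=20/147 → advance +1; mR−mL=2620/22393 → turn +1·90°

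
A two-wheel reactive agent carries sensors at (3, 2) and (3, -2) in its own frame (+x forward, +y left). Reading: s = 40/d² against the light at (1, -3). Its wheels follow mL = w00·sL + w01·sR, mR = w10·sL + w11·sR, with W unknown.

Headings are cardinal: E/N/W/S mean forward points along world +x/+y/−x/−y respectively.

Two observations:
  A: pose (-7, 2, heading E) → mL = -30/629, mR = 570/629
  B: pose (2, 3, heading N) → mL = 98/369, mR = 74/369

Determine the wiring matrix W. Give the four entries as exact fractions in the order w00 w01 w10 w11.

obs A: pose=(-7,2,E) → sL=20/37, sR=20/17, mL=-30/629, mR=570/629
obs B: pose=(2,3,N) → sL=20/41, sR=4/9, mL=98/369, mR=74/369
sensor matrix S = [[20/37, 20/17], [20/41, 4/9]]; det S = -77440/232101
solve [mL_A; mL_B] = S·[w00; w01] and [mR_A; mR_B] = S·[w10; w11]:
  w00 = 1, w01 = -1/2, w10 = -1/2, w11 = 1

1 -1/2 -1/2 1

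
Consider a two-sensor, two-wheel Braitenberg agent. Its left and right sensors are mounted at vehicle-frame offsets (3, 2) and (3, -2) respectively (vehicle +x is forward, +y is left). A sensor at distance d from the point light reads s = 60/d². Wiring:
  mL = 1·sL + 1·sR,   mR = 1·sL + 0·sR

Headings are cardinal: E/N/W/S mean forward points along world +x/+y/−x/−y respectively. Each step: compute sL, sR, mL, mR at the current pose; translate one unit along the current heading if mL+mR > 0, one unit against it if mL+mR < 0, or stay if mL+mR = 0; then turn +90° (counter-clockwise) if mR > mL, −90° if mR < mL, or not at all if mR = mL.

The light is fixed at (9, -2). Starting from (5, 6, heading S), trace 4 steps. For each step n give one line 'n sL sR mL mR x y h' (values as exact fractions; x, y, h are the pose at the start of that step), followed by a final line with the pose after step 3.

0 60/29 60/61 5400/1769 60/29 5 6 S
1 30/37 6/13 612/481 30/37 5 5 W
2 60/149 60/109 15480/16241 60/149 4 5 N
3 15/26 3/2 27/13 15/26 4 6 E
final 5 6 S

n=0: pose=(5,6,S); sL=60/29, sR=60/61; mL=5400/1769, mR=60/29; mL+mR=9060/1769 → advance +1; mR−mL=-60/61 → turn -1·90°
n=1: pose=(5,5,W); sL=30/37, sR=6/13; mL=612/481, mR=30/37; mL+mR=1002/481 → advance +1; mR−mL=-6/13 → turn -1·90°
n=2: pose=(4,5,N); sL=60/149, sR=60/109; mL=15480/16241, mR=60/149; mL+mR=22020/16241 → advance +1; mR−mL=-60/109 → turn -1·90°
n=3: pose=(4,6,E); sL=15/26, sR=3/2; mL=27/13, mR=15/26; mL+mR=69/26 → advance +1; mR−mL=-3/2 → turn -1·90°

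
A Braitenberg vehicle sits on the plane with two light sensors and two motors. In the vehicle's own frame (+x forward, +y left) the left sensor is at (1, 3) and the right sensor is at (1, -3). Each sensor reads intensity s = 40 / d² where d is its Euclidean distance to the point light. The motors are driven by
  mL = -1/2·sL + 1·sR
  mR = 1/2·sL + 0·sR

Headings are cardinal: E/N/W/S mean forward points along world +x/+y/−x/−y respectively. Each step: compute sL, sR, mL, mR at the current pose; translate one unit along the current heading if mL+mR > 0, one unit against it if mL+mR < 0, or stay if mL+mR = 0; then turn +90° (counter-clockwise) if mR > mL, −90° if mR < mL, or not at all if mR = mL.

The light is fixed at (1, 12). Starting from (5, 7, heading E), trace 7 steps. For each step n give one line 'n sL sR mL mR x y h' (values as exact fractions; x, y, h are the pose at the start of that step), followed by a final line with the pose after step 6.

0 40/29 40/89 -620/2581 20/29 5 7 E
1 2 1/2 -1/2 1 6 7 N
2 8/13 40/17 452/221 4/13 6 8 W
3 4 20/29 -38/29 2 5 8 N
4 8/9 40/9 4 4/9 5 9 W
5 10 1 -4 5 4 9 N
6 40/29 8 212/29 20/29 4 10 W
final 3 10 N

n=0: pose=(5,7,E); sL=40/29, sR=40/89; mL=-620/2581, mR=20/29; mL+mR=40/89 → advance +1; mR−mL=2400/2581 → turn +1·90°
n=1: pose=(6,7,N); sL=2, sR=1/2; mL=-1/2, mR=1; mL+mR=1/2 → advance +1; mR−mL=3/2 → turn +1·90°
n=2: pose=(6,8,W); sL=8/13, sR=40/17; mL=452/221, mR=4/13; mL+mR=40/17 → advance +1; mR−mL=-384/221 → turn -1·90°
n=3: pose=(5,8,N); sL=4, sR=20/29; mL=-38/29, mR=2; mL+mR=20/29 → advance +1; mR−mL=96/29 → turn +1·90°
n=4: pose=(5,9,W); sL=8/9, sR=40/9; mL=4, mR=4/9; mL+mR=40/9 → advance +1; mR−mL=-32/9 → turn -1·90°
n=5: pose=(4,9,N); sL=10, sR=1; mL=-4, mR=5; mL+mR=1 → advance +1; mR−mL=9 → turn +1·90°
n=6: pose=(4,10,W); sL=40/29, sR=8; mL=212/29, mR=20/29; mL+mR=8 → advance +1; mR−mL=-192/29 → turn -1·90°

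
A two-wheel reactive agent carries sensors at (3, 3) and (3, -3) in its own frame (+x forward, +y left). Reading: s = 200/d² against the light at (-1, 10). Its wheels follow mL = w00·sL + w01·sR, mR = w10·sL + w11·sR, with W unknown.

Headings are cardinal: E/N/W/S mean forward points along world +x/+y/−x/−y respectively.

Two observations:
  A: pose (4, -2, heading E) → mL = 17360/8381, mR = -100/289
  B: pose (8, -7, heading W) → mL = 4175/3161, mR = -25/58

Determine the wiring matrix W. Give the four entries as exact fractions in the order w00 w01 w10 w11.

1 1 0 -1/2

obs A: pose=(4,-2,E) → sL=40/29, sR=200/289, mL=17360/8381, mR=-100/289
obs B: pose=(8,-7,W) → sL=50/109, sR=25/29, mL=4175/3161, mR=-25/58
sensor matrix S = [[40/29, 200/289], [50/109, 25/29]]; det S = 23091000/26492341
solve [mL_A; mL_B] = S·[w00; w01] and [mR_A; mR_B] = S·[w10; w11]:
  w00 = 1, w01 = 1, w10 = 0, w11 = -1/2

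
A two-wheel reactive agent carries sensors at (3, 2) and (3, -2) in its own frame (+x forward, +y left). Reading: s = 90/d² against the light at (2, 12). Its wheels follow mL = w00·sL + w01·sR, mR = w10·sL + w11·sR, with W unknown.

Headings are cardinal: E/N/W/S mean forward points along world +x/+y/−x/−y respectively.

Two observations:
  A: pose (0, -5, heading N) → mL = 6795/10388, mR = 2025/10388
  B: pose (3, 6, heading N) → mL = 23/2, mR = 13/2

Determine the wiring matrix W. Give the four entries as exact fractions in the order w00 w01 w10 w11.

obs A: pose=(0,-5,N) → sL=45/106, sR=45/98, mL=6795/10388, mR=2025/10388
obs B: pose=(3,6,N) → sL=9, sR=5, mL=23/2, mR=13/2
sensor matrix S = [[45/106, 45/98], [9, 5]]; det S = -5220/2597
solve [mL_A; mL_B] = S·[w00; w01] and [mR_A; mR_B] = S·[w10; w11]:
  w00 = 1, w01 = 1/2, w10 = 1, w11 = -1/2

1 1/2 1 -1/2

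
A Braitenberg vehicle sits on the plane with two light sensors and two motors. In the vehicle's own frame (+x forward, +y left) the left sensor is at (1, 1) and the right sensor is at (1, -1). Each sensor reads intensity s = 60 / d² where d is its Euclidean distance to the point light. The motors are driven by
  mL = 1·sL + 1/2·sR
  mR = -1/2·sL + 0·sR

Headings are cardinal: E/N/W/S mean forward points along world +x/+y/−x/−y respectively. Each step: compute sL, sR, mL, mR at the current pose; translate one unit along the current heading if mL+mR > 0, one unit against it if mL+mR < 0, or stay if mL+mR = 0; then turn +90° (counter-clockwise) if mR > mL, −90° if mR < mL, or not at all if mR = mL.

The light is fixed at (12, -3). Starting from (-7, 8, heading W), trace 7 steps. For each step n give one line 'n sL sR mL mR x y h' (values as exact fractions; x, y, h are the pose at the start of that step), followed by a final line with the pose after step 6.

0 3/25 15/136 1191/6800 -3/50 -7 8 W
1 4/39 12/101 638/3939 -2/39 -8 8 N
2 6/53 30/241 2241/12773 -3/53 -8 9 E
3 12/89 60/521 8922/46369 -6/89 -7 9 S
4 3/25 15/136 1191/6800 -3/50 -7 8 W
5 4/39 12/101 638/3939 -2/39 -8 8 N
6 6/53 30/241 2241/12773 -3/53 -8 9 E
final -7 9 S

n=0: pose=(-7,8,W); sL=3/25, sR=15/136; mL=1191/6800, mR=-3/50; mL+mR=783/6800 → advance +1; mR−mL=-1599/6800 → turn -1·90°
n=1: pose=(-8,8,N); sL=4/39, sR=12/101; mL=638/3939, mR=-2/39; mL+mR=436/3939 → advance +1; mR−mL=-280/1313 → turn -1·90°
n=2: pose=(-8,9,E); sL=6/53, sR=30/241; mL=2241/12773, mR=-3/53; mL+mR=1518/12773 → advance +1; mR−mL=-2964/12773 → turn -1·90°
n=3: pose=(-7,9,S); sL=12/89, sR=60/521; mL=8922/46369, mR=-6/89; mL+mR=5796/46369 → advance +1; mR−mL=-12048/46369 → turn -1·90°
n=4: pose=(-7,8,W); sL=3/25, sR=15/136; mL=1191/6800, mR=-3/50; mL+mR=783/6800 → advance +1; mR−mL=-1599/6800 → turn -1·90°
n=5: pose=(-8,8,N); sL=4/39, sR=12/101; mL=638/3939, mR=-2/39; mL+mR=436/3939 → advance +1; mR−mL=-280/1313 → turn -1·90°
n=6: pose=(-8,9,E); sL=6/53, sR=30/241; mL=2241/12773, mR=-3/53; mL+mR=1518/12773 → advance +1; mR−mL=-2964/12773 → turn -1·90°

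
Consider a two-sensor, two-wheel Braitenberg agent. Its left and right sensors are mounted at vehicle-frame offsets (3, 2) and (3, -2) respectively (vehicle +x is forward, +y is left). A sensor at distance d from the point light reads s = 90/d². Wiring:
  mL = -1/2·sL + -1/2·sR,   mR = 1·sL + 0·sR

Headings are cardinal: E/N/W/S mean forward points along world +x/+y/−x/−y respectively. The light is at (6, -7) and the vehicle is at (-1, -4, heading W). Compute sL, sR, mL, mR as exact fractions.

left sensor world pos  = (-4, -6); dL² = 101
right sensor world pos = (-4, -2); dR² = 125
sL = 90/101 = 90/101
sR = 90/125 = 18/25
mL = -1/2·sL + -1/2·sR = -2034/2525
mR = 1·sL + 0·sR = 90/101

90/101 18/25 -2034/2525 90/101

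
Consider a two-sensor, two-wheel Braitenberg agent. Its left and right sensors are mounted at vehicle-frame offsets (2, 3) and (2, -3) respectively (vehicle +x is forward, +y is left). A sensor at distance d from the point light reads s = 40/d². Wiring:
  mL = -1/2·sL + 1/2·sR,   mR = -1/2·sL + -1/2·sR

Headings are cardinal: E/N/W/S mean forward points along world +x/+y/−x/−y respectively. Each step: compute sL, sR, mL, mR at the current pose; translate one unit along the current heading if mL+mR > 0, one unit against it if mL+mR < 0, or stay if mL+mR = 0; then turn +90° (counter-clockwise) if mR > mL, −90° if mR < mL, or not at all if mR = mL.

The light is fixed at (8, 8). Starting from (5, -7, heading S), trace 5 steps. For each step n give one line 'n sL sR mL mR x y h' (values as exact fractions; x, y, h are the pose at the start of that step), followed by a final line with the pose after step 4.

n=0: pose=(5,-7,S); sL=40/289, sR=8/65; mL=-144/18785, mR=-2456/18785; mL+mR=-40/289 → advance -1; mR−mL=-8/65 → turn -1·90°
n=1: pose=(5,-6,W); sL=20/157, sR=20/73; mL=840/11461, mR=-2300/11461; mL+mR=-20/157 → advance -1; mR−mL=-20/73 → turn -1·90°
n=2: pose=(6,-6,N); sL=40/169, sR=8/29; mL=96/4901, mR=-1256/4901; mL+mR=-40/169 → advance -1; mR−mL=-8/29 → turn -1·90°
n=3: pose=(6,-7,E); sL=5/18, sR=10/81; mL=-25/324, mR=-65/324; mL+mR=-5/18 → advance -1; mR−mL=-10/81 → turn -1·90°
n=4: pose=(5,-7,S); sL=40/289, sR=8/65; mL=-144/18785, mR=-2456/18785; mL+mR=-40/289 → advance -1; mR−mL=-8/65 → turn -1·90°

0 40/289 8/65 -144/18785 -2456/18785 5 -7 S
1 20/157 20/73 840/11461 -2300/11461 5 -6 W
2 40/169 8/29 96/4901 -1256/4901 6 -6 N
3 5/18 10/81 -25/324 -65/324 6 -7 E
4 40/289 8/65 -144/18785 -2456/18785 5 -7 S
final 5 -6 W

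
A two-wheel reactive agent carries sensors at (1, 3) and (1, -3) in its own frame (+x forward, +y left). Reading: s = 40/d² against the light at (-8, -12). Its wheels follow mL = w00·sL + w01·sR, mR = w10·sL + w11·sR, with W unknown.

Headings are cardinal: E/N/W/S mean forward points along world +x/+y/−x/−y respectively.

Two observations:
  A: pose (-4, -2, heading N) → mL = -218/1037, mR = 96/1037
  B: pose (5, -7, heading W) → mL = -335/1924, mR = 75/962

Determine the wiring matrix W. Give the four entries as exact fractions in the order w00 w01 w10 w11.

-1 1/2 1 -1

obs A: pose=(-4,-2,N) → sL=20/61, sR=4/17, mL=-218/1037, mR=96/1037
obs B: pose=(5,-7,W) → sL=10/37, sR=5/26, mL=-335/1924, mR=75/962
sensor matrix S = [[20/61, 4/17], [10/37, 5/26]]; det S = -270/498797
solve [mL_A; mL_B] = S·[w00; w01] and [mR_A; mR_B] = S·[w10; w11]:
  w00 = -1, w01 = 1/2, w10 = 1, w11 = -1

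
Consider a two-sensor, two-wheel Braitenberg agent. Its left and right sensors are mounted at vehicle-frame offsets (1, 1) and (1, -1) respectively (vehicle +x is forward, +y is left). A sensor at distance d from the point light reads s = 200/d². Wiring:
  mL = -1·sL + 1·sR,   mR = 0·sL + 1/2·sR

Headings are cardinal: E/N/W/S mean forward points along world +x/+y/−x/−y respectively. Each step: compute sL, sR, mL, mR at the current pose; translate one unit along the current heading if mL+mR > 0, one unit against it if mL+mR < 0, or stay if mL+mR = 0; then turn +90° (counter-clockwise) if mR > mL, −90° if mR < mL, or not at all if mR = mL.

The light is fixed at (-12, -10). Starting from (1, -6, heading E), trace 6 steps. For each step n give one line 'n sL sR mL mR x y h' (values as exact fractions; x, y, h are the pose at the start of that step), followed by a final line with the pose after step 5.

n=0: pose=(1,-6,E); sL=200/221, sR=40/41; mL=640/9061, mR=20/41; mL+mR=5060/9061 → advance +1; mR−mL=3780/9061 → turn +1·90°
n=1: pose=(2,-6,N); sL=100/97, sR=4/5; mL=-112/485, mR=2/5; mL+mR=82/485 → advance +1; mR−mL=306/485 → turn +1·90°
n=2: pose=(2,-5,W); sL=40/37, sR=40/41; mL=-160/1517, mR=20/41; mL+mR=580/1517 → advance +1; mR−mL=900/1517 → turn +1·90°
n=3: pose=(1,-5,S); sL=50/53, sR=5/4; mL=65/212, mR=5/8; mL+mR=395/424 → advance +1; mR−mL=135/424 → turn +1·90°
n=4: pose=(1,-6,E); sL=200/221, sR=40/41; mL=640/9061, mR=20/41; mL+mR=5060/9061 → advance +1; mR−mL=3780/9061 → turn +1·90°
n=5: pose=(2,-6,N); sL=100/97, sR=4/5; mL=-112/485, mR=2/5; mL+mR=82/485 → advance +1; mR−mL=306/485 → turn +1·90°

0 200/221 40/41 640/9061 20/41 1 -6 E
1 100/97 4/5 -112/485 2/5 2 -6 N
2 40/37 40/41 -160/1517 20/41 2 -5 W
3 50/53 5/4 65/212 5/8 1 -5 S
4 200/221 40/41 640/9061 20/41 1 -6 E
5 100/97 4/5 -112/485 2/5 2 -6 N
final 2 -5 W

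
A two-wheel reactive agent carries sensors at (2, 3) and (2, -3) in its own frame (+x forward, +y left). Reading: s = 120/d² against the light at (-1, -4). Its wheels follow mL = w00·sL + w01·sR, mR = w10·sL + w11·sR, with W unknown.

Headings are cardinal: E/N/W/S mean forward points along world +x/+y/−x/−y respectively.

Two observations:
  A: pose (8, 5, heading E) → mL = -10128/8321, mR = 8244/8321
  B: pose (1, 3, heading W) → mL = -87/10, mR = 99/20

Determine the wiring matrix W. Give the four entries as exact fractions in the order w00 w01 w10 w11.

-1 -1 1/2 1

obs A: pose=(8,5,E) → sL=24/53, sR=120/157, mL=-10128/8321, mR=8244/8321
obs B: pose=(1,3,W) → sL=15/2, sR=6/5, mL=-87/10, mR=99/20
sensor matrix S = [[24/53, 120/157], [15/2, 6/5]]; det S = -215892/41605
solve [mL_A; mL_B] = S·[w00; w01] and [mR_A; mR_B] = S·[w10; w11]:
  w00 = -1, w01 = -1, w10 = 1/2, w11 = 1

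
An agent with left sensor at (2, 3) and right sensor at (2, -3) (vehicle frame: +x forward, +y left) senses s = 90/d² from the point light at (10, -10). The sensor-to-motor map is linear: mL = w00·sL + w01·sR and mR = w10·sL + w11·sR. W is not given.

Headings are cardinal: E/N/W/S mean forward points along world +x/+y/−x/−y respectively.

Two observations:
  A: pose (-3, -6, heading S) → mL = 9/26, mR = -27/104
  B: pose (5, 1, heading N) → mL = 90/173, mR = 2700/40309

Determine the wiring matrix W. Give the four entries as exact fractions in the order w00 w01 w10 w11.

0 1 -1/2 1/2

obs A: pose=(-3,-6,S) → sL=45/52, sR=9/26, mL=9/26, mR=-27/104
obs B: pose=(5,1,N) → sL=90/233, sR=90/173, mL=90/173, mR=2700/40309
sensor matrix S = [[45/52, 9/26], [90/233, 90/173]]; det S = 25515/80618
solve [mL_A; mL_B] = S·[w00; w01] and [mR_A; mR_B] = S·[w10; w11]:
  w00 = 0, w01 = 1, w10 = -1/2, w11 = 1/2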